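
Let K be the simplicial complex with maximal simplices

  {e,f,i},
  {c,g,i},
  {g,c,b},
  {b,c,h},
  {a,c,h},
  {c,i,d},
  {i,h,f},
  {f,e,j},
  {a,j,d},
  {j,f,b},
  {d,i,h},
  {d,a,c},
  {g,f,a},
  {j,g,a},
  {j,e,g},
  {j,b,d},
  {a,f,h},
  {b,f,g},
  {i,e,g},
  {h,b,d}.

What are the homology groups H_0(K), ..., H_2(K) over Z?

H_0 = Z,  H_1 = Z × Z/2,  H_2 = 0.

Order the vertices as a < b < c < d < e < f < g < h < i < j. Listing each simplex with vertices in this order, K has dimension 2 with simplices:

  0-simplices (10): a, b, c, d, e, f, g, h, i, j
  1-simplices (30): ac, ad, af, ag, ah, aj, bc, bd, bf, bg, bh, bj, cd, cg, ch, ci, dh, di, dj, ef, eg, ei, ej, fg, fh, fi, fj, gi, gj, hi
  2-simplices (20): acd, ach, adj, afg, afh, agj, bcg, bch, bdh, bdj, bfg, bfj, cdi, cgi, dhi, efi, efj, egi, egj, fhi

so the chain groups are C_0 ≅ Z^10, C_1 ≅ Z^30, C_2 ≅ Z^20.

Boundary ∂_1: C_1 → C_0 maps an edge to its endpoints' difference, ∂[p,q] = q − p. For instance
  ∂eg = g − e.
This gives a 10×30 integer matrix of rank 9; reducing to Smith normal form yields diagonal entries (1,1,1,1,1,1,1,1,1).

Boundary ∂_2: C_2 → C_1 sends each 2-simplex [p,q,r] to [q,r] − [p,r] + [p,q]. For instance
  ∂fhi = hi − fi + fh,
  ∂bch = ch − bh + bc.
As a 30×20 matrix over Z this has rank 20, with invariant factors (1,1,1,1,1,1,1,1,1,1,1,1,1,1,1,1,1,1,1,2).

Reading off H_k = ker ∂_k / im ∂_{k+1}:

  H_0: rank C_0 − rank ∂_1 = 10 − 9 = 1, and the invariant factors of ∂_1 are all 1, so H_0 ≅ Z.
  H_1: rank ker ∂_1 − rank ∂_2 = (30 − 9) − 20 = 1, and ∂_2 has invariant factor 2 > 1, so H_1 ≅ Z × Z/2.
  H_2: rank ker ∂_2 − rank ∂_3 = (20 − 20) − 0 = 0, and there is no ∂_3, so H_2 ≅ 0.

(K is a triangulation of the Klein bottle.)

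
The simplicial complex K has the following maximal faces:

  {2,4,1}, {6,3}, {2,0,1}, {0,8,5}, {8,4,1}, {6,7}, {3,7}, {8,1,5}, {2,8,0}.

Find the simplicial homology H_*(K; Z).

Fix the vertex order 0 < 1 < 2 < 3 < 4 < 5 < 6 < 7 < 8 and write every simplex with vertices in increasing order. Then dim K = 2 and the simplices of K are:

  0-simplices (9): [0], [1], [2], [3], [4], [5], [6], [7], [8]
  1-simplices (15): [0,1], [0,2], [0,5], [0,8], [1,2], [1,4], [1,5], [1,8], [2,4], [2,8], [3,6], [3,7], [4,8], [5,8], [6,7]
  2-simplices (6): [0,1,2], [0,2,8], [0,5,8], [1,2,4], [1,4,8], [1,5,8]

so the chain groups are C_0 ≅ Z^9, C_1 ≅ Z^15, C_2 ≅ Z^6.

The boundary map ∂_1: C_1 → C_0 is given by ∂[p,q] = [q] − [p].
The resulting 9×15 matrix has rank 7, and its Smith normal form has invariant factors (1,1,1,1,1,1,1).

∂_2: C_2 → C_1 maps a triangle to the signed sum of its edges. For instance
  ∂[1,5,8] = [5,8] − [1,8] + [1,5],
  ∂[0,5,8] = [5,8] − [0,8] + [0,5].
The 15×6 boundary matrix has rank 6 and Smith normal form diag(1,1,1,1,1,1).

From H_k ≅ ker(∂_k) / im(∂_{k+1}) we obtain:

  H_0: rank C_0 − rank ∂_1 = 9 − 7 = 2, and the invariant factors of ∂_1 are all 1, so H_0 = Z^2.
  H_1: rank ker ∂_1 − rank ∂_2 = (15 − 7) − 6 = 2, and the invariant factors of ∂_2 are all 1, so H_1 = Z^2.
  H_2: rank ker ∂_2 − rank ∂_3 = (6 − 6) − 0 = 0, and there is no ∂_3, so H_2 = 0.

H_0 = Z^2,  H_1 = Z^2,  H_2 = 0.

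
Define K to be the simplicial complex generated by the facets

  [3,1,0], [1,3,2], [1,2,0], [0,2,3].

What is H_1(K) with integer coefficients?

Order the vertices as 0 < 1 < 2 < 3. Listing each simplex with vertices in this order, K has dimension 2 with simplices:

  0-simplices (4): [0], [1], [2], [3]
  1-simplices (6): [0,1], [0,2], [0,3], [1,2], [1,3], [2,3]
  2-simplices (4): [0,1,2], [0,1,3], [0,2,3], [1,2,3]

so the chain groups are C_0 ≅ Z^4, C_1 ≅ Z^6, C_2 ≅ Z^4.

The boundary map ∂_1: C_1 → C_0 is given by ∂[p,q] = [q] − [p].
As a 4×6 matrix over Z this has rank 3, with invariant factors (1,1,1).

The boundary map ∂_2: C_2 → C_1 sends each 2-simplex [p,q,r] to [q,r] − [p,r] + [p,q]. For instance
  ∂[0,1,2] = [1,2] − [0,2] + [0,1],
  ∂[1,2,3] = [2,3] − [1,3] + [1,2].
The resulting 6×4 matrix has rank 3, and its Smith normal form has invariant factors (1,1,1).

Computing H_k = (kernel of ∂_k) / (image of ∂_{k+1}):

  H_1: rank ker ∂_1 − rank ∂_2 = (6 − 3) − 3 = 0, and the invariant factors of ∂_2 are all 1, so H_1 ≅ 0.

H_1 ≅ 0.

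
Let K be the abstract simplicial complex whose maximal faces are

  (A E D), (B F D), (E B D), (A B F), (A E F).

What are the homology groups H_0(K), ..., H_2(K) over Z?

H_0 ≅ Z,  H_1 ≅ Z,  H_2 = 0.

Fix the vertex order A < B < D < E < F and write every simplex with vertices in increasing order. Then dim K = 2 and the simplices of K are:

  0-simplices (5): A, B, D, E, F
  1-simplices (10): AB, AD, AE, AF, BD, BE, BF, DE, DF, EF
  2-simplices (5): ABF, ADE, AEF, BDE, BDF

Hence C_0 ≅ Z^5, C_1 ≅ Z^10, C_2 ≅ Z^5.

∂_1: C_1 → C_0 maps an edge to its endpoints' difference, ∂[p,q] = q − p.
As a 5×10 matrix over Z this has rank 4, with invariant factors (1,1,1,1).

∂_2: C_2 → C_1 maps a triangle to the signed sum of its edges. For instance
  ∂BDF = DF − BF + BD,
  ∂ADE = DE − AE + AD.
The resulting 10×5 matrix has rank 5, and its Smith normal form has invariant factors (1,1,1,1,1).

Reading off H_k = ker ∂_k / im ∂_{k+1}:

  H_0: rank C_0 − rank ∂_1 = 5 − 4 = 1, and the invariant factors of ∂_1 are all 1, so H_0 = Z.
  H_1: rank ker ∂_1 − rank ∂_2 = (10 − 4) − 5 = 1, and the invariant factors of ∂_2 are all 1, so H_1 = Z.
  H_2: rank ker ∂_2 − rank ∂_3 = (5 − 5) − 0 = 0, and there is no ∂_3, so H_2 = 0.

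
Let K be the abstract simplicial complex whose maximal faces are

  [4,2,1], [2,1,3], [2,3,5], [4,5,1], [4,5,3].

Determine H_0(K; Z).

H_0 = Z.

Order the vertices as 1 < 2 < 3 < 4 < 5. Listing each simplex with vertices in this order, K has dimension 2 with simplices:

  0-simplices (5): [1], [2], [3], [4], [5]
  1-simplices (10): [1,2], [1,3], [1,4], [1,5], [2,3], [2,4], [2,5], [3,4], [3,5], [4,5]
  2-simplices (5): [1,2,3], [1,2,4], [1,4,5], [2,3,5], [3,4,5]

giving chain groups C_0 ≅ Z^5, C_1 ≅ Z^10, C_2 ≅ Z^5.

∂_1: C_1 → C_0 is given by ∂[p,q] = [q] − [p].
The resulting 5×10 matrix has rank 4, and its Smith normal form has invariant factors (1,1,1,1).

∂_2: C_2 → C_1 sends each 2-simplex [p,q,r] to [q,r] − [p,r] + [p,q]. For instance
  ∂[1,4,5] = [4,5] − [1,5] + [1,4],
  ∂[3,4,5] = [4,5] − [3,5] + [3,4].
This gives a 10×5 integer matrix of rank 5; reducing to Smith normal form yields diagonal entries (1,1,1,1,1).

Now H_k = ker ∂_k / im ∂_{k+1}, so:

  H_0: rank C_0 − rank ∂_1 = 5 − 4 = 1, and the invariant factors of ∂_1 are all 1, so H_0 = Z.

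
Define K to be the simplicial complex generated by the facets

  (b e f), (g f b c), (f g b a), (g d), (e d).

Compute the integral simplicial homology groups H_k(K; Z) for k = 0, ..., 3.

H_0 ≅ Z,  H_1 ≅ Z,  H_2 = 0,  H_3 = 0.

Order the vertices as a < b < c < d < e < f < g. Listing each simplex with vertices in this order, K has dimension 3 with simplices:

  0-simplices (7): a, b, c, d, e, f, g
  1-simplices (13): ab, af, ag, bc, be, bf, bg, cf, cg, de, dg, ef, fg
  2-simplices (8): abf, abg, afg, bcf, bcg, bef, bfg, cfg
  3-simplices (2): abfg, bcfg

so the chain groups are C_0 ≅ Z^7, C_1 ≅ Z^13, C_2 ≅ Z^8, C_3 ≅ Z^2.

Boundary ∂_1: C_1 → C_0 is given by ∂[p,q] = [q] − [p]. For instance
  ∂bc = c − b.
The 7×13 boundary matrix has rank 6 and Smith normal form diag(1,1,1,1,1,1).

Boundary ∂_2: C_2 → C_1 maps a triangle to the signed sum of its edges. For instance
  ∂bef = ef − bf + be,
  ∂bfg = fg − bg + bf.
The resulting 13×8 matrix has rank 6, and its Smith normal form has invariant factors (1,1,1,1,1,1).

∂_3: C_3 → C_2 sends each 3-simplex σ to the alternating sum Σ_i (−1)^i (σ with its i-th vertex removed). For instance
  ∂abfg = bfg − afg + abg − abf,
  ∂bcfg = cfg − bfg + bcg − bcf.
The resulting 8×2 matrix has rank 2, and its Smith normal form has invariant factors (1,1).

Now H_k = ker ∂_k / im ∂_{k+1}, so:

  H_0: rank C_0 − rank ∂_1 = 7 − 6 = 1, and the invariant factors of ∂_1 are all 1, so H_0 = Z.
  H_1: rank ker ∂_1 − rank ∂_2 = (13 − 6) − 6 = 1, and the invariant factors of ∂_2 are all 1, so H_1 = Z.
  H_2: rank ker ∂_2 − rank ∂_3 = (8 − 6) − 2 = 0, and the invariant factors of ∂_3 are all 1, so H_2 = 0.
  H_3: rank ker ∂_3 − rank ∂_4 = (2 − 2) − 0 = 0, and there is no ∂_4, so H_3 = 0.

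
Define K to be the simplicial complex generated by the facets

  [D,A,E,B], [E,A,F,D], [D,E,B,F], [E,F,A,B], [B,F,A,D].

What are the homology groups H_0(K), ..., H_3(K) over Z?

H_0 ≅ Z,  H_1 = 0,  H_2 = 0,  H_3 ≅ Z.

K has 5 vertices, 10 edges, 10 triangles, 5 3-simplices.
rank ∂_0 = 0, rank ∂_1 = 4 ⇒ b_0 = 5 − 0 − 4 = 1; all invariant factors of ∂_1 are 1 so no torsion. So H_0 = Z.
rank ∂_1 = 4, rank ∂_2 = 6 ⇒ b_1 = 10 − 4 − 6 = 0; all invariant factors of ∂_2 are 1 so no torsion. So H_1 = 0.
rank ∂_2 = 6, rank ∂_3 = 4 ⇒ b_2 = 10 − 6 − 4 = 0; all invariant factors of ∂_3 are 1 so no torsion. So H_2 = 0.
rank ∂_3 = 4, rank ∂_4 = 0 ⇒ b_3 = 5 − 4 − 0 = 1. So H_3 = Z.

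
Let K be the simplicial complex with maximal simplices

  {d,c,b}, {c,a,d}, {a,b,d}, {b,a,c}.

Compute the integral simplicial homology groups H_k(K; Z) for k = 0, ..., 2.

H_0 = Z,  H_1 = 0,  H_2 = Z.

Order the vertices as a < b < c < d. Listing each simplex with vertices in this order, K has dimension 2 with simplices:

  0-simplices (4): a, b, c, d
  1-simplices (6): ab, ac, ad, bc, bd, cd
  2-simplices (4): abc, abd, acd, bcd

giving chain groups C_0 ≅ Z^4, C_1 ≅ Z^6, C_2 ≅ Z^4.

∂_1: C_1 → C_0 sends each edge [p,q] (with p < q) to q − p.
As a 4×6 matrix over Z this has rank 3, with invariant factors (1,1,1).

The boundary map ∂_2: C_2 → C_1 sends each 2-simplex [p,q,r] to [q,r] − [p,r] + [p,q]. For instance
  ∂abc = bc − ac + ab,
  ∂acd = cd − ad + ac.
This gives a 6×4 integer matrix of rank 3; reducing to Smith normal form yields diagonal entries (1,1,1).

Now H_k = ker ∂_k / im ∂_{k+1}, so:

  H_0: rank C_0 − rank ∂_1 = 4 − 3 = 1, and the invariant factors of ∂_1 are all 1, so H_0 = Z.
  H_1: rank ker ∂_1 − rank ∂_2 = (6 − 3) − 3 = 0, and the invariant factors of ∂_2 are all 1, so H_1 = 0.
  H_2: rank ker ∂_2 − rank ∂_3 = (4 − 3) − 0 = 1, and there is no ∂_3, so H_2 = Z.

As a check, the Euler characteristic is 4 − 6 + 4 = 2, which agrees with 1 − 0 + 1 = 2.
(K is a triangulation of the 2-sphere S^2.)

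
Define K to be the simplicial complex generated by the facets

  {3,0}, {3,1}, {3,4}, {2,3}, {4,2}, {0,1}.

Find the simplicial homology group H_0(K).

Take the total order 0 < 1 < 2 < 3 < 4 on the vertex set. Then K (dimension 1) consists of the simplices:

  0-simplices (5): [0], [1], [2], [3], [4]
  1-simplices (6): [0,1], [0,3], [1,3], [2,3], [2,4], [3,4]

Hence C_0 ≅ Z^5, C_1 ≅ Z^6.

Boundary ∂_1: C_1 → C_0 is given by ∂[p,q] = [q] − [p]. For instance
  ∂[0,3] = [3] − [0].
The 5×6 boundary matrix has rank 4 and Smith normal form diag(1,1,1,1).

Computing H_k = (kernel of ∂_k) / (image of ∂_{k+1}):

  H_0: rank C_0 − rank ∂_1 = 5 − 4 = 1, and the invariant factors of ∂_1 are all 1, so H_0 ≅ Z.

H_0 ≅ Z.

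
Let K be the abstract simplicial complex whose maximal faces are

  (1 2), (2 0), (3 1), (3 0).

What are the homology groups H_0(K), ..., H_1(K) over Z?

H_0 ≅ Z,  H_1 ≅ Z.

We work with the vertex ordering 0 < 1 < 2 < 3. The simplices of K, each written with vertices in increasing order, are:

  0-simplices (4): [0], [1], [2], [3]
  1-simplices (4): [0,2], [0,3], [1,2], [1,3]

Hence C_0 ≅ Z^4, C_1 ≅ Z^4.

The boundary map ∂_1: C_1 → C_0 sends each edge [p,q] (with p < q) to q − p. For instance
  ∂[1,2] = [2] − [1].
The resulting 4×4 matrix has rank 3, and its Smith normal form has invariant factors (1,1,1).

Reading off H_k = ker ∂_k / im ∂_{k+1}:

  H_0: rank C_0 − rank ∂_1 = 4 − 3 = 1, and the invariant factors of ∂_1 are all 1, so H_0 = Z.
  H_1: rank ker ∂_1 − rank ∂_2 = (4 − 3) − 0 = 1, and there is no ∂_2, so H_1 = Z.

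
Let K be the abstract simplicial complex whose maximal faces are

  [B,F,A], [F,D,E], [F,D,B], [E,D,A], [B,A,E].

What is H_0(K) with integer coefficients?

H_0 ≅ Z.

Take the total order A < B < D < E < F on the vertex set. Then K (dimension 2) consists of the simplices:

  0-simplices (5): A, B, D, E, F
  1-simplices (10): AB, AD, AE, AF, BD, BE, BF, DE, DF, EF
  2-simplices (5): ABE, ABF, ADE, BDF, DEF

so the chain groups are C_0 ≅ Z^5, C_1 ≅ Z^10, C_2 ≅ Z^5.

The boundary map ∂_1: C_1 → C_0 maps an edge to its endpoints' difference, ∂[p,q] = q − p. For instance
  ∂DF = F − D.
The resulting 5×10 matrix has rank 4, and its Smith normal form has invariant factors (1,1,1,1).

Boundary ∂_2: C_2 → C_1 maps a triangle to the signed sum of its edges. For instance
  ∂ABE = BE − AE + AB,
  ∂ADE = DE − AE + AD.
This gives a 10×5 integer matrix of rank 5; reducing to Smith normal form yields diagonal entries (1,1,1,1,1).

Reading off H_k = ker ∂_k / im ∂_{k+1}:

  H_0: rank C_0 − rank ∂_1 = 5 − 4 = 1, and the invariant factors of ∂_1 are all 1, so H_0 = Z.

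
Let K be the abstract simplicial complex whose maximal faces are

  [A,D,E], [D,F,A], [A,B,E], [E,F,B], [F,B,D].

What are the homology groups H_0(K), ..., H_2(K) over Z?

Fix the vertex order A < B < D < E < F and write every simplex with vertices in increasing order. Then dim K = 2 and the simplices of K are:

  0-simplices (5): A, B, D, E, F
  1-simplices (10): AB, AD, AE, AF, BD, BE, BF, DE, DF, EF
  2-simplices (5): ABE, ADE, ADF, BDF, BEF

giving chain groups C_0 ≅ Z^5, C_1 ≅ Z^10, C_2 ≅ Z^5.

The boundary map ∂_1: C_1 → C_0 is given by ∂[p,q] = [q] − [p]. For instance
  ∂EF = F − E.
This gives a 5×10 integer matrix of rank 4; reducing to Smith normal form yields diagonal entries (1,1,1,1).

The boundary map ∂_2: C_2 → C_1 acts by ∂[p,q,r] = [q,r] − [p,r] + [p,q]. For instance
  ∂ADF = DF − AF + AD,
  ∂BEF = EF − BF + BE.
As a 10×5 matrix over Z this has rank 5, with invariant factors (1,1,1,1,1).

Reading off H_k = ker ∂_k / im ∂_{k+1}:

  H_0: rank C_0 − rank ∂_1 = 5 − 4 = 1, and the invariant factors of ∂_1 are all 1, so H_0 ≅ Z.
  H_1: rank ker ∂_1 − rank ∂_2 = (10 − 4) − 5 = 1, and the invariant factors of ∂_2 are all 1, so H_1 ≅ Z.
  H_2: rank ker ∂_2 − rank ∂_3 = (5 − 5) − 0 = 0, and there is no ∂_3, so H_2 ≅ 0.

As a check, the Euler characteristic is 5 − 10 + 5 = 0, which agrees with 1 − 1 + 0 = 0.
(K is a triangulation of the Möbius band.)

H_0 ≅ Z,  H_1 ≅ Z,  H_2 = 0.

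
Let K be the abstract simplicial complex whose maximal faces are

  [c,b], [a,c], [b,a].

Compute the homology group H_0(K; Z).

Order the vertices as a < b < c. Listing each simplex with vertices in this order, K has dimension 1 with simplices:

  0-simplices (3): a, b, c
  1-simplices (3): ab, ac, bc

Hence C_0 ≅ Z^3, C_1 ≅ Z^3.

∂_1: C_1 → C_0 is given by ∂[p,q] = [q] − [p]. For instance
  ∂bc = c − b.
The resulting 3×3 matrix has rank 2, and its Smith normal form has invariant factors (1,1).

Reading off H_k = ker ∂_k / im ∂_{k+1}:

  H_0: rank C_0 − rank ∂_1 = 3 − 2 = 1, and the invariant factors of ∂_1 are all 1, so H_0 = Z.

(K is a triangulation of the circle S^1.)

H_0 ≅ Z.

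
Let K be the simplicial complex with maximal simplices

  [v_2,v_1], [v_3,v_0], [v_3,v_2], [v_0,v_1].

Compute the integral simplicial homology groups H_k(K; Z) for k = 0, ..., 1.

H_0 = Z,  H_1 = Z.

Order the vertices as v_0 < v_1 < v_2 < v_3. Listing each simplex with vertices in this order, K has dimension 1 with simplices:

  0-simplices (4): [v_0], [v_1], [v_2], [v_3]
  1-simplices (4): [v_0,v_1], [v_0,v_3], [v_1,v_2], [v_2,v_3]

Hence C_0 ≅ Z^4, C_1 ≅ Z^4.

Boundary ∂_1: C_1 → C_0 is given by ∂[p,q] = [q] − [p]. For instance
  ∂[v_1,v_2] = [v_2] − [v_1].
The resulting 4×4 matrix has rank 3, and its Smith normal form has invariant factors (1,1,1).

Reading off H_k = ker ∂_k / im ∂_{k+1}:

  H_0: rank C_0 − rank ∂_1 = 4 − 3 = 1, and the invariant factors of ∂_1 are all 1, so H_0 ≅ Z.
  H_1: rank ker ∂_1 − rank ∂_2 = (4 − 3) − 0 = 1, and there is no ∂_2, so H_1 ≅ Z.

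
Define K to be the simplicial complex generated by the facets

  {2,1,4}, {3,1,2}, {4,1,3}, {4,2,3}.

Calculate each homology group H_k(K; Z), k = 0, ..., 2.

We work with the vertex ordering 1 < 2 < 3 < 4. The simplices of K, each written with vertices in increasing order, are:

  0-simplices (4): [1], [2], [3], [4]
  1-simplices (6): [1,2], [1,3], [1,4], [2,3], [2,4], [3,4]
  2-simplices (4): [1,2,3], [1,2,4], [1,3,4], [2,3,4]

giving chain groups C_0 ≅ Z^4, C_1 ≅ Z^6, C_2 ≅ Z^4.

Boundary ∂_1: C_1 → C_0 sends each edge [p,q] (with p < q) to q − p. For instance
  ∂[2,4] = [4] − [2].
As a 4×6 matrix over Z this has rank 3, with invariant factors (1,1,1).

The boundary map ∂_2: C_2 → C_1 acts by ∂[p,q,r] = [q,r] − [p,r] + [p,q]. For instance
  ∂[1,2,3] = [2,3] − [1,3] + [1,2],
  ∂[1,2,4] = [2,4] − [1,4] + [1,2].
As a 6×4 matrix over Z this has rank 3, with invariant factors (1,1,1).

Computing H_k = (kernel of ∂_k) / (image of ∂_{k+1}):

  H_0: rank C_0 − rank ∂_1 = 4 − 3 = 1, and the invariant factors of ∂_1 are all 1, so H_0 ≅ Z.
  H_1: rank ker ∂_1 − rank ∂_2 = (6 − 3) − 3 = 0, and the invariant factors of ∂_2 are all 1, so H_1 ≅ 0.
  H_2: rank ker ∂_2 − rank ∂_3 = (4 − 3) − 0 = 1, and there is no ∂_3, so H_2 ≅ Z.

(K is a triangulation of the 2-sphere S^2.)

H_0 = Z,  H_1 = 0,  H_2 = Z.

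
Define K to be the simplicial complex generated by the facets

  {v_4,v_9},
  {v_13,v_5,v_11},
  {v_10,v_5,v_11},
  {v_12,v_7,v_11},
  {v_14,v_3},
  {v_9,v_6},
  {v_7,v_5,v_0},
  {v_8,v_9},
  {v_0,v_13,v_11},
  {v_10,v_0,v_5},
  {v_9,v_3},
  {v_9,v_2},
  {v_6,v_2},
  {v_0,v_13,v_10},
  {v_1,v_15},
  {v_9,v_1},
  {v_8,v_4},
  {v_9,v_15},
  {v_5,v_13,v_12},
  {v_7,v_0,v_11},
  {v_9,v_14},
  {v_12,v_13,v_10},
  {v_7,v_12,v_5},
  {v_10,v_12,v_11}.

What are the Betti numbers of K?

b_0 = 2, b_1 = 4, b_2 = 0.

K has 16 vertices, 30 edges, 12 triangles.
rank ∂_0 = 0, rank ∂_1 = 14 ⇒ b_0 = 16 − 0 − 14 = 2; all invariant factors of ∂_1 are 1 so no torsion. So H_0 = Z^2.
rank ∂_1 = 14, rank ∂_2 = 12 ⇒ b_1 = 30 − 14 − 12 = 4; ∂_2 has invariant factor(s) [2] giving torsion. So H_1 = Z^4 ⊕ Z/2Z.
rank ∂_2 = 12, rank ∂_3 = 0 ⇒ b_2 = 12 − 12 − 0 = 0. So H_2 = 0.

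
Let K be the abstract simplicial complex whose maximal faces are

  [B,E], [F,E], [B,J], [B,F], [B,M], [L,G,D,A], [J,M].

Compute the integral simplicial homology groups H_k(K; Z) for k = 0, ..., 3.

We work with the vertex ordering A < B < D < E < F < G < J < L < M. The simplices of K, each written with vertices in increasing order, are:

  0-simplices (9): A, B, D, E, F, G, J, L, M
  1-simplices (12): AD, AG, AL, BE, BF, BJ, BM, DG, DL, EF, GL, JM
  2-simplices (4): ADG, ADL, AGL, DGL
  3-simplices (1): ADGL

so the chain groups are C_0 ≅ Z^9, C_1 ≅ Z^12, C_2 ≅ Z^4, C_3 ≅ Z^1.

Boundary ∂_1: C_1 → C_0 is given by ∂[p,q] = [q] − [p]. For instance
  ∂BJ = J − B.
As a 9×12 matrix over Z this has rank 7, with invariant factors (1,1,1,1,1,1,1).

∂_2: C_2 → C_1 acts by ∂[p,q,r] = [q,r] − [p,r] + [p,q]. For instance
  ∂DGL = GL − DL + DG,
  ∂ADG = DG − AG + AD.
The 12×4 boundary matrix has rank 3 and Smith normal form diag(1,1,1).

Boundary ∂_3: C_3 → C_2 sends each 3-simplex σ to the alternating sum Σ_i (−1)^i (σ with its i-th vertex removed). For instance
  ∂ADGL = DGL − AGL + ADL − ADG.
The 4×1 boundary matrix has rank 1 and Smith normal form diag(1).

Computing H_k = (kernel of ∂_k) / (image of ∂_{k+1}):

  H_0: rank C_0 − rank ∂_1 = 9 − 7 = 2, and the invariant factors of ∂_1 are all 1, so H_0 ≅ Z^2.
  H_1: rank ker ∂_1 − rank ∂_2 = (12 − 7) − 3 = 2, and the invariant factors of ∂_2 are all 1, so H_1 ≅ Z^2.
  H_2: rank ker ∂_2 − rank ∂_3 = (4 − 3) − 1 = 0, and the invariant factors of ∂_3 are all 1, so H_2 ≅ 0.
  H_3: rank ker ∂_3 − rank ∂_4 = (1 − 1) − 0 = 0, and there is no ∂_4, so H_3 ≅ 0.

H_0 = Z^2,  H_1 = Z^2,  H_2 = 0,  H_3 = 0.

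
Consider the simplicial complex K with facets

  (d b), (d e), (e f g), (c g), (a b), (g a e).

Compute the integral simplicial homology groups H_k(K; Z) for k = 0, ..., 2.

Fix the vertex order a < b < c < d < e < f < g and write every simplex with vertices in increasing order. Then dim K = 2 and the simplices of K are:

  0-simplices (7): a, b, c, d, e, f, g
  1-simplices (9): ab, ae, ag, bd, cg, de, ef, eg, fg
  2-simplices (2): aeg, efg

Hence C_0 ≅ Z^7, C_1 ≅ Z^9, C_2 ≅ Z^2.

Boundary ∂_1: C_1 → C_0 is given by ∂[p,q] = [q] − [p].
This gives a 7×9 integer matrix of rank 6; reducing to Smith normal form yields diagonal entries (1,1,1,1,1,1).

Boundary ∂_2: C_2 → C_1 maps a triangle to the signed sum of its edges. For instance
  ∂aeg = eg − ag + ae,
  ∂efg = fg − eg + ef.
The resulting 9×2 matrix has rank 2, and its Smith normal form has invariant factors (1,1).

Reading off H_k = ker ∂_k / im ∂_{k+1}:

  H_0: rank C_0 − rank ∂_1 = 7 − 6 = 1, and the invariant factors of ∂_1 are all 1, so H_0 = Z.
  H_1: rank ker ∂_1 − rank ∂_2 = (9 − 6) − 2 = 1, and the invariant factors of ∂_2 are all 1, so H_1 = Z.
  H_2: rank ker ∂_2 − rank ∂_3 = (2 − 2) − 0 = 0, and there is no ∂_3, so H_2 = 0.

As a check, the Euler characteristic is 7 − 9 + 2 = 0, which agrees with 1 − 1 + 0 = 0.

H_0 = Z,  H_1 = Z,  H_2 = 0.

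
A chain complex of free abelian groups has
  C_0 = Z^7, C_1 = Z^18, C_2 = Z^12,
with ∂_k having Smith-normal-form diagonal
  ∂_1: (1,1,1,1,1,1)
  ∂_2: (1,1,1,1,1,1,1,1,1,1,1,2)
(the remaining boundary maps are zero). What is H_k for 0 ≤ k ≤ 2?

H_0 ≅ Z,  H_1 ≅ Z/2,  H_2 = 0.

H_0: b_0 = 7 − 0 − 6 = 1; torsion from ∂_1 factors > 1: none. So H_0 ≅ Z.
H_1: b_1 = 18 − 6 − 12 = 0; torsion from ∂_2 factors > 1: [2]. So H_1 ≅ Z/2.
H_2: b_2 = 12 − 12 − 0 = 0; torsion from ∂_3 factors > 1: none. So H_2 ≅ 0.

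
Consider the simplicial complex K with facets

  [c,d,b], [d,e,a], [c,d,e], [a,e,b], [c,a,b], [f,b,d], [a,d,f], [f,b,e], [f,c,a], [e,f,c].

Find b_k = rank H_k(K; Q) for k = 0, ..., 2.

b_0 = 1, b_1 = 0, b_2 = 0.

Order the vertices as a < b < c < d < e < f. Listing each simplex with vertices in this order, K has dimension 2 with simplices:

  0-simplices (6): a, b, c, d, e, f
  1-simplices (15): ab, ac, ad, ae, af, bc, bd, be, bf, cd, ce, cf, de, df, ef
  2-simplices (10): abc, abe, acf, ade, adf, bcd, bdf, bef, cde, cef

Hence C_0 ≅ Z^6, C_1 ≅ Z^15, C_2 ≅ Z^10.

Boundary ∂_1: C_1 → C_0 is given by ∂[p,q] = [q] − [p]. For instance
  ∂bc = c − b.
As a 6×15 matrix over Z this has rank 5, with invariant factors (1,1,1,1,1).

The boundary map ∂_2: C_2 → C_1 maps a triangle to the signed sum of its edges. For instance
  ∂bcd = cd − bd + bc,
  ∂cde = de − ce + cd.
The resulting 15×10 matrix has rank 10, and its Smith normal form has invariant factors (1,1,1,1,1,1,1,1,1,2).

Reading off H_k = ker ∂_k / im ∂_{k+1}:

  H_0: rank C_0 − rank ∂_1 = 6 − 5 = 1, and the invariant factors of ∂_1 are all 1, so H_0 ≅ Z.
  H_1: rank ker ∂_1 − rank ∂_2 = (15 − 5) − 10 = 0, and ∂_2 has invariant factor 2 > 1, so H_1 ≅ Z/2.
  H_2: rank ker ∂_2 − rank ∂_3 = (10 − 10) − 0 = 0, and there is no ∂_3, so H_2 ≅ 0.

As a check, the Euler characteristic is 6 − 15 + 10 = 1, which agrees with 1 − 0 + 0 = 1.

Hence the Betti numbers are b_0 = 1, b_1 = 0, b_2 = 0.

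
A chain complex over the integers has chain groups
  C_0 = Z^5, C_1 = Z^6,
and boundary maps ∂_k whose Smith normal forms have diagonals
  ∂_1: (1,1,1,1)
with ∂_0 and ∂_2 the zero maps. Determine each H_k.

H_0: b_0 = 5 − 0 − 4 = 1; torsion from ∂_1 factors > 1: none. So H_0 ≅ Z.
H_1: b_1 = 6 − 4 − 0 = 2; torsion from ∂_2 factors > 1: none. So H_1 ≅ Z^2.

H_0 ≅ Z,  H_1 ≅ Z^2.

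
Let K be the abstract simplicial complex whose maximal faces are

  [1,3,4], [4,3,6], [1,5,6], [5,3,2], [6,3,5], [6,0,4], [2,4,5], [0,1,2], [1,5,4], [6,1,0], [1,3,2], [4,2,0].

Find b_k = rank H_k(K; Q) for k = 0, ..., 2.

We work with the vertex ordering 0 < 1 < 2 < 3 < 4 < 5 < 6. The simplices of K, each written with vertices in increasing order, are:

  0-simplices (7): [0], [1], [2], [3], [4], [5], [6]
  1-simplices (18): [0,1], [0,2], [0,4], [0,6], [1,2], [1,3], [1,4], [1,5], [1,6], [2,3], [2,4], [2,5], [3,4], [3,5], [3,6], [4,5], [4,6], [5,6]
  2-simplices (12): [0,1,2], [0,1,6], [0,2,4], [0,4,6], [1,2,3], [1,3,4], [1,4,5], [1,5,6], [2,3,5], [2,4,5], [3,4,6], [3,5,6]

so the chain groups are C_0 ≅ Z^7, C_1 ≅ Z^18, C_2 ≅ Z^12.

The boundary map ∂_1: C_1 → C_0 sends each edge [p,q] (with p < q) to q − p. For instance
  ∂[1,3] = [3] − [1].
This gives a 7×18 integer matrix of rank 6; reducing to Smith normal form yields diagonal entries (1,1,1,1,1,1).

Boundary ∂_2: C_2 → C_1 maps a triangle to the signed sum of its edges. For instance
  ∂[2,4,5] = [4,5] − [2,5] + [2,4],
  ∂[3,4,6] = [4,6] − [3,6] + [3,4].
As a 18×12 matrix over Z this has rank 12, with invariant factors (1,1,1,1,1,1,1,1,1,1,1,2).

Reading off H_k = ker ∂_k / im ∂_{k+1}:

  H_0: rank C_0 − rank ∂_1 = 7 − 6 = 1, and the invariant factors of ∂_1 are all 1, so H_0 ≅ Z.
  H_1: rank ker ∂_1 − rank ∂_2 = (18 − 6) − 12 = 0, and ∂_2 has invariant factor 2 > 1, so H_1 ≅ Z/2.
  H_2: rank ker ∂_2 − rank ∂_3 = (12 − 12) − 0 = 0, and there is no ∂_3, so H_2 ≅ 0.

(K is a triangulation of the real projective plane RP^2.)

Hence the Betti numbers are b_0 = 1, b_1 = 0, b_2 = 0.

b_0 = 1, b_1 = 0, b_2 = 0.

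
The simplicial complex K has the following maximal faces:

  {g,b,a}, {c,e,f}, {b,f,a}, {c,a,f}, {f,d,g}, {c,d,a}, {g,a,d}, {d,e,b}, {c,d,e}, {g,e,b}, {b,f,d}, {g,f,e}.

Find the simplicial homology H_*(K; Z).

H_0 ≅ Z,  H_1 ≅ Z/2,  H_2 = 0.

Order the vertices as a < b < c < d < e < f < g. Listing each simplex with vertices in this order, K has dimension 2 with simplices:

  0-simplices (7): a, b, c, d, e, f, g
  1-simplices (18): ab, ac, ad, af, ag, bd, be, bf, bg, cd, ce, cf, de, df, dg, ef, eg, fg
  2-simplices (12): abf, abg, acd, acf, adg, bde, bdf, beg, cde, cef, dfg, efg

Hence C_0 ≅ Z^7, C_1 ≅ Z^18, C_2 ≅ Z^12.

Boundary ∂_1: C_1 → C_0 is given by ∂[p,q] = [q] − [p]. For instance
  ∂ef = f − e.
The 7×18 boundary matrix has rank 6 and Smith normal form diag(1,1,1,1,1,1).

Boundary ∂_2: C_2 → C_1 maps a triangle to the signed sum of its edges. For instance
  ∂beg = eg − bg + be,
  ∂acf = cf − af + ac.
The resulting 18×12 matrix has rank 12, and its Smith normal form has invariant factors (1,1,1,1,1,1,1,1,1,1,1,2).

Computing H_k = (kernel of ∂_k) / (image of ∂_{k+1}):

  H_0: rank C_0 − rank ∂_1 = 7 − 6 = 1, and the invariant factors of ∂_1 are all 1, so H_0 = Z.
  H_1: rank ker ∂_1 − rank ∂_2 = (18 − 6) − 12 = 0, and ∂_2 has invariant factor 2 > 1, so H_1 = Z/2.
  H_2: rank ker ∂_2 − rank ∂_3 = (12 − 12) − 0 = 0, and there is no ∂_3, so H_2 = 0.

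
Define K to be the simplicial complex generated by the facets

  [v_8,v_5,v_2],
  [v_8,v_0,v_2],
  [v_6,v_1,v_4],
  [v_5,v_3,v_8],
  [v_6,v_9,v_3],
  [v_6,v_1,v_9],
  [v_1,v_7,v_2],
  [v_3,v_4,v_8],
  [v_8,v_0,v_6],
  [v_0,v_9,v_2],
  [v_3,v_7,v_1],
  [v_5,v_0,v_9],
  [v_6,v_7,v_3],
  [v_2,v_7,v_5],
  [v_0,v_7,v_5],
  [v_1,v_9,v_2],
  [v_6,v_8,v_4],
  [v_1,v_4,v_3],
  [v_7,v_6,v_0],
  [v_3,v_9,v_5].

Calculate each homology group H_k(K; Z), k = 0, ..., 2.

Order the vertices as v_0 < v_1 < v_2 < v_3 < v_4 < v_5 < v_6 < v_7 < v_8 < v_9. Listing each simplex with vertices in this order, K has dimension 2 with simplices:

  0-simplices (10): [v_0], [v_1], [v_2], [v_3], [v_4], [v_5], [v_6], [v_7], [v_8], [v_9]
  1-simplices (30): (30 of them)
  2-simplices (20): (20 of them)

so the chain groups are C_0 ≅ Z^10, C_1 ≅ Z^30, C_2 ≅ Z^20.

∂_1: C_1 → C_0 sends each edge [p,q] (with p < q) to q − p.
As a 10×30 matrix over Z this has rank 9, with invariant factors (1,1,1,1,1,1,1,1,1).

Boundary ∂_2: C_2 → C_1 maps a triangle to the signed sum of its edges. For instance
  ∂[v_0,v_6,v_8] = [v_6,v_8] − [v_0,v_8] + [v_0,v_6],
  ∂[v_0,v_6,v_7] = [v_6,v_7] − [v_0,v_7] + [v_0,v_6].
This gives a 30×20 integer matrix of rank 20; reducing to Smith normal form yields diagonal entries (1,1,1,1,1,1,1,1,1,1,1,1,1,1,1,1,1,1,1,2).

Computing H_k = (kernel of ∂_k) / (image of ∂_{k+1}):

  H_0: rank C_0 − rank ∂_1 = 10 − 9 = 1, and the invariant factors of ∂_1 are all 1, so H_0 = Z.
  H_1: rank ker ∂_1 − rank ∂_2 = (30 − 9) − 20 = 1, and ∂_2 has invariant factor 2 > 1, so H_1 = Z ⊕ Z/2.
  H_2: rank ker ∂_2 − rank ∂_3 = (20 − 20) − 0 = 0, and there is no ∂_3, so H_2 = 0.

(K is a triangulation of the Klein bottle.)

H_0 ≅ Z,  H_1 ≅ Z ⊕ Z/2,  H_2 = 0.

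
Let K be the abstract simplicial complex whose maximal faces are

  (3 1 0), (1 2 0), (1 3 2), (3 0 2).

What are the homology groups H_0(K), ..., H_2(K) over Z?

H_0 = Z,  H_1 = 0,  H_2 = Z.

Order the vertices as 0 < 1 < 2 < 3. Listing each simplex with vertices in this order, K has dimension 2 with simplices:

  0-simplices (4): [0], [1], [2], [3]
  1-simplices (6): [0,1], [0,2], [0,3], [1,2], [1,3], [2,3]
  2-simplices (4): [0,1,2], [0,1,3], [0,2,3], [1,2,3]

Hence C_0 ≅ Z^4, C_1 ≅ Z^6, C_2 ≅ Z^4.

∂_1: C_1 → C_0 maps an edge to its endpoints' difference, ∂[p,q] = q − p. For instance
  ∂[0,3] = [3] − [0].
As a 4×6 matrix over Z this has rank 3, with invariant factors (1,1,1).

The boundary map ∂_2: C_2 → C_1 acts by ∂[p,q,r] = [q,r] − [p,r] + [p,q]. For instance
  ∂[0,1,3] = [1,3] − [0,3] + [0,1],
  ∂[1,2,3] = [2,3] − [1,3] + [1,2].
This gives a 6×4 integer matrix of rank 3; reducing to Smith normal form yields diagonal entries (1,1,1).

From H_k ≅ ker(∂_k) / im(∂_{k+1}) we obtain:

  H_0: rank C_0 − rank ∂_1 = 4 − 3 = 1, and the invariant factors of ∂_1 are all 1, so H_0 ≅ Z.
  H_1: rank ker ∂_1 − rank ∂_2 = (6 − 3) − 3 = 0, and the invariant factors of ∂_2 are all 1, so H_1 ≅ 0.
  H_2: rank ker ∂_2 − rank ∂_3 = (4 − 3) − 0 = 1, and there is no ∂_3, so H_2 ≅ Z.

As a check, the Euler characteristic is 4 − 6 + 4 = 2, which agrees with 1 − 0 + 1 = 2.
(K is a triangulation of the 2-sphere S^2.)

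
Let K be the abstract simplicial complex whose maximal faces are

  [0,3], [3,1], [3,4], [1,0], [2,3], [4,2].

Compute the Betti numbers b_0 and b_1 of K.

Take the total order 0 < 1 < 2 < 3 < 4 on the vertex set. Then K (dimension 1) consists of the simplices:

  0-simplices (5): [0], [1], [2], [3], [4]
  1-simplices (6): [0,1], [0,3], [1,3], [2,3], [2,4], [3,4]

Hence C_0 ≅ Z^5, C_1 ≅ Z^6.

The boundary map ∂_1: C_1 → C_0 maps an edge to its endpoints' difference, ∂[p,q] = q − p.
The 5×6 boundary matrix has rank 4 and Smith normal form diag(1,1,1,1).

Now H_k = ker ∂_k / im ∂_{k+1}, so:

  H_0: rank C_0 − rank ∂_1 = 5 − 4 = 1, and the invariant factors of ∂_1 are all 1, so H_0 ≅ Z.
  H_1: rank ker ∂_1 − rank ∂_2 = (6 − 4) − 0 = 2, and there is no ∂_2, so H_1 ≅ Z^2.

As a check, the Euler characteristic is 5 − 6 = -1, which agrees with 1 − 2 = -1.

Hence the Betti numbers are b_0 = 1, b_1 = 2.

b_0 = 1, b_1 = 2.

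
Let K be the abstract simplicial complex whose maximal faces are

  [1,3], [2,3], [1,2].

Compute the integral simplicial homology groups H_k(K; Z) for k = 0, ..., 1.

H_0 = Z,  H_1 = Z.

Take the total order 1 < 2 < 3 on the vertex set. Then K (dimension 1) consists of the simplices:

  0-simplices (3): [1], [2], [3]
  1-simplices (3): [1,2], [1,3], [2,3]

Hence C_0 ≅ Z^3, C_1 ≅ Z^3.

Boundary ∂_1: C_1 → C_0 sends each edge [p,q] (with p < q) to q − p. For instance
  ∂[1,2] = [2] − [1].
As a 3×3 matrix over Z this has rank 2, with invariant factors (1,1).

From H_k ≅ ker(∂_k) / im(∂_{k+1}) we obtain:

  H_0: rank C_0 − rank ∂_1 = 3 − 2 = 1, and the invariant factors of ∂_1 are all 1, so H_0 ≅ Z.
  H_1: rank ker ∂_1 − rank ∂_2 = (3 − 2) − 0 = 1, and there is no ∂_2, so H_1 ≅ Z.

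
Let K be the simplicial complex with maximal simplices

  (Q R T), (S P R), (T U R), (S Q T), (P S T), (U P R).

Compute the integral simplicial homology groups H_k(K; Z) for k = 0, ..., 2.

H_0 ≅ Z,  H_1 ≅ Z,  H_2 = 0.

We work with the vertex ordering P < Q < R < S < T < U. The simplices of K, each written with vertices in increasing order, are:

  0-simplices (6): P, Q, R, S, T, U
  1-simplices (12): PR, PS, PT, PU, QR, QS, QT, RS, RT, RU, ST, TU
  2-simplices (6): PRS, PRU, PST, QRT, QST, RTU

so the chain groups are C_0 ≅ Z^6, C_1 ≅ Z^12, C_2 ≅ Z^6.

The boundary map ∂_1: C_1 → C_0 maps an edge to its endpoints' difference, ∂[p,q] = q − p. For instance
  ∂PU = U − P.
This gives a 6×12 integer matrix of rank 5; reducing to Smith normal form yields diagonal entries (1,1,1,1,1).

∂_2: C_2 → C_1 sends each 2-simplex [p,q,r] to [q,r] − [p,r] + [p,q]. For instance
  ∂PRU = RU − PU + PR,
  ∂PST = ST − PT + PS.
The resulting 12×6 matrix has rank 6, and its Smith normal form has invariant factors (1,1,1,1,1,1).

Reading off H_k = ker ∂_k / im ∂_{k+1}:

  H_0: rank C_0 − rank ∂_1 = 6 − 5 = 1, and the invariant factors of ∂_1 are all 1, so H_0 ≅ Z.
  H_1: rank ker ∂_1 − rank ∂_2 = (12 − 5) − 6 = 1, and the invariant factors of ∂_2 are all 1, so H_1 ≅ Z.
  H_2: rank ker ∂_2 − rank ∂_3 = (6 − 6) − 0 = 0, and there is no ∂_3, so H_2 ≅ 0.

As a check, the Euler characteristic is 6 − 12 + 6 = 0, which agrees with 1 − 1 + 0 = 0.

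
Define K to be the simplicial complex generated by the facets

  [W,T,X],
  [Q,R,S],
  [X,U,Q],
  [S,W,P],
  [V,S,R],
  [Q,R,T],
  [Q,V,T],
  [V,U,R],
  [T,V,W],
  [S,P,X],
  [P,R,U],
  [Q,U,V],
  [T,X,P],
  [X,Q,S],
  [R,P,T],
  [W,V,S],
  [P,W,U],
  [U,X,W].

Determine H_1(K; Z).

H_1 ≅ Z × Z/2.

Take the total order P < Q < R < S < T < U < V < W < X on the vertex set. Then K (dimension 2) consists of the simplices:

  0-simplices (9): P, Q, R, S, T, U, V, W, X
  1-simplices (27): PR, PS, PT, PU, PW, PX, QR, QS, QT, QU, QV, QX, RS, RT, RU, RV, SV, SW, SX, TV, TW, TX, UV, UW, UX, VW, WX
  2-simplices (18): PRT, PRU, PSW, PSX, PTX, PUW, QRS, QRT, QSX, QTV, QUV, QUX, RSV, RUV, SVW, TVW, TWX, UWX

Hence C_0 ≅ Z^9, C_1 ≅ Z^27, C_2 ≅ Z^18.

∂_1: C_1 → C_0 maps an edge to its endpoints' difference, ∂[p,q] = q − p. For instance
  ∂SX = X − S.
This gives a 9×27 integer matrix of rank 8; reducing to Smith normal form yields diagonal entries (1,1,1,1,1,1,1,1).

The boundary map ∂_2: C_2 → C_1 sends each 2-simplex [p,q,r] to [q,r] − [p,r] + [p,q]. For instance
  ∂PSW = SW − PW + PS,
  ∂RUV = UV − RV + RU.
The 27×18 boundary matrix has rank 18 and Smith normal form diag(1,1,1,1,1,1,1,1,1,1,1,1,1,1,1,1,1,2).

Reading off H_k = ker ∂_k / im ∂_{k+1}:

  H_1: rank ker ∂_1 − rank ∂_2 = (27 − 8) − 18 = 1, and ∂_2 has invariant factor 2 > 1, so H_1 = Z × Z/2.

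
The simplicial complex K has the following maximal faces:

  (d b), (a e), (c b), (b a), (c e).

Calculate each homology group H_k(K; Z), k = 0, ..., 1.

H_0 = Z,  H_1 = Z.

Order the vertices as a < b < c < d < e. Listing each simplex with vertices in this order, K has dimension 1 with simplices:

  0-simplices (5): a, b, c, d, e
  1-simplices (5): ab, ae, bc, bd, ce

so the chain groups are C_0 ≅ Z^5, C_1 ≅ Z^5.

∂_1: C_1 → C_0 maps an edge to its endpoints' difference, ∂[p,q] = q − p. For instance
  ∂ab = b − a.
The 5×5 boundary matrix has rank 4 and Smith normal form diag(1,1,1,1).

Now H_k = ker ∂_k / im ∂_{k+1}, so:

  H_0: rank C_0 − rank ∂_1 = 5 − 4 = 1, and the invariant factors of ∂_1 are all 1, so H_0 = Z.
  H_1: rank ker ∂_1 − rank ∂_2 = (5 − 4) − 0 = 1, and there is no ∂_2, so H_1 = Z.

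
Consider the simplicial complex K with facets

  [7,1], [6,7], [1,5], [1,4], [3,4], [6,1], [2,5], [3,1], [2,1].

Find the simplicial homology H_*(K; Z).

Take the total order 1 < 2 < 3 < 4 < 5 < 6 < 7 on the vertex set. Then K (dimension 1) consists of the simplices:

  0-simplices (7): [1], [2], [3], [4], [5], [6], [7]
  1-simplices (9): [1,2], [1,3], [1,4], [1,5], [1,6], [1,7], [2,5], [3,4], [6,7]

giving chain groups C_0 ≅ Z^7, C_1 ≅ Z^9.

The boundary map ∂_1: C_1 → C_0 sends each edge [p,q] (with p < q) to q − p. For instance
  ∂[2,5] = [5] − [2].
As a 7×9 matrix over Z this has rank 6, with invariant factors (1,1,1,1,1,1).

Computing H_k = (kernel of ∂_k) / (image of ∂_{k+1}):

  H_0: rank C_0 − rank ∂_1 = 7 − 6 = 1, and the invariant factors of ∂_1 are all 1, so H_0 = Z.
  H_1: rank ker ∂_1 − rank ∂_2 = (9 − 6) − 0 = 3, and there is no ∂_2, so H_1 = Z^3.

As a check, the Euler characteristic is 7 − 9 = -2, which agrees with 1 − 3 = -2.
(K is a triangulation of a wedge of 3 circles.)

H_0 = Z,  H_1 = Z^3.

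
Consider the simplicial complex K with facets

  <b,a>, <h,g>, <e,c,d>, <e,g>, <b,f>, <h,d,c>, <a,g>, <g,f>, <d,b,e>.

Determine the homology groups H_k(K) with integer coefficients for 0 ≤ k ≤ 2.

Fix the vertex order a < b < c < d < e < f < g < h and write every simplex with vertices in increasing order. Then dim K = 2 and the simplices of K are:

  0-simplices (8): a, b, c, d, e, f, g, h
  1-simplices (13): ab, ag, bd, be, bf, cd, ce, ch, de, dh, eg, fg, gh
  2-simplices (3): bde, cde, cdh

Hence C_0 ≅ Z^8, C_1 ≅ Z^13, C_2 ≅ Z^3.

The boundary map ∂_1: C_1 → C_0 is given by ∂[p,q] = [q] − [p].
This gives a 8×13 integer matrix of rank 7; reducing to Smith normal form yields diagonal entries (1,1,1,1,1,1,1).

Boundary ∂_2: C_2 → C_1 maps a triangle to the signed sum of its edges. For instance
  ∂cdh = dh − ch + cd,
  ∂bde = de − be + bd.
The resulting 13×3 matrix has rank 3, and its Smith normal form has invariant factors (1,1,1).

Reading off H_k = ker ∂_k / im ∂_{k+1}:

  H_0: rank C_0 − rank ∂_1 = 8 − 7 = 1, and the invariant factors of ∂_1 are all 1, so H_0 = Z.
  H_1: rank ker ∂_1 − rank ∂_2 = (13 − 7) − 3 = 3, and the invariant factors of ∂_2 are all 1, so H_1 = Z^3.
  H_2: rank ker ∂_2 − rank ∂_3 = (3 − 3) − 0 = 0, and there is no ∂_3, so H_2 = 0.

As a check, the Euler characteristic is 8 − 13 + 3 = -2, which agrees with 1 − 3 + 0 = -2.

H_0 = Z,  H_1 = Z^3,  H_2 = 0.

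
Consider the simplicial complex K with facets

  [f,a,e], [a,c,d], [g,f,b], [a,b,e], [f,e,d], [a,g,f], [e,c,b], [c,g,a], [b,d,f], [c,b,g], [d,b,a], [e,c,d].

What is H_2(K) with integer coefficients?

K has 7 vertices, 18 edges, 12 triangles.
rank ∂_2 = 12, rank ∂_3 = 0 ⇒ b_2 = 12 − 12 − 0 = 0. So H_2 = 0.

H_2 ≅ 0.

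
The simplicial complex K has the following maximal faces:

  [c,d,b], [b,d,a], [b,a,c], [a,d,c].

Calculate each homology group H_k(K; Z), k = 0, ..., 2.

H_0 = Z,  H_1 = 0,  H_2 = Z.

Order the vertices as a < b < c < d. Listing each simplex with vertices in this order, K has dimension 2 with simplices:

  0-simplices (4): a, b, c, d
  1-simplices (6): ab, ac, ad, bc, bd, cd
  2-simplices (4): abc, abd, acd, bcd

so the chain groups are C_0 ≅ Z^4, C_1 ≅ Z^6, C_2 ≅ Z^4.

∂_1: C_1 → C_0 is given by ∂[p,q] = [q] − [p]. For instance
  ∂bc = c − b.
The resulting 4×6 matrix has rank 3, and its Smith normal form has invariant factors (1,1,1).

The boundary map ∂_2: C_2 → C_1 maps a triangle to the signed sum of its edges. For instance
  ∂abc = bc − ac + ab,
  ∂bcd = cd − bd + bc.
This gives a 6×4 integer matrix of rank 3; reducing to Smith normal form yields diagonal entries (1,1,1).

Computing H_k = (kernel of ∂_k) / (image of ∂_{k+1}):

  H_0: rank C_0 − rank ∂_1 = 4 − 3 = 1, and the invariant factors of ∂_1 are all 1, so H_0 = Z.
  H_1: rank ker ∂_1 − rank ∂_2 = (6 − 3) − 3 = 0, and the invariant factors of ∂_2 are all 1, so H_1 = 0.
  H_2: rank ker ∂_2 − rank ∂_3 = (4 − 3) − 0 = 1, and there is no ∂_3, so H_2 = Z.

(K is a triangulation of the 2-sphere S^2.)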